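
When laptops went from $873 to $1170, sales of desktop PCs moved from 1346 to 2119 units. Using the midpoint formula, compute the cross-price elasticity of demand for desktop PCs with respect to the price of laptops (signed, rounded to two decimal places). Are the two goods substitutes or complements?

1.53; substitutes

%ΔQ_{desktop PCs} = (2119 − 1346)/avg = 773/1732.5 = 0.446176…
%ΔP_{laptops} = (1170 − 873)/avg = 297/1021.5 = 0.290748…
E_cross = (773/1732.5) / (297/1021.5) = 1.5345…
E_cross > 0 ⇒ the goods are substitutes.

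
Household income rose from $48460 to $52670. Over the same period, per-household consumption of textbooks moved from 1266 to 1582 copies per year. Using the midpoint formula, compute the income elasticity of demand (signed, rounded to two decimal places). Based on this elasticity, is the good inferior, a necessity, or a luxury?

2.67; luxury

%ΔQ = (1582 − 1266)/[( 1266 + 1582)/2] = 316/1424 = 0.221910…
%ΔIncome = (52670 − 48460)/[( 48460 + 52670)/2] = 4210/50565 = 0.083259…
E_income = (316/1424) / (4210/50565) = 2.6652…
E_income > 1 ⇒ normal good, luxury.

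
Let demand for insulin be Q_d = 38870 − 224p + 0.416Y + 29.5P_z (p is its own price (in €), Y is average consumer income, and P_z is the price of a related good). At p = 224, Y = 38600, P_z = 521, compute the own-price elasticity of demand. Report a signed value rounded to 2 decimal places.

-2.49

At the given values, Q_d = 38870 − 224(224) + 0.416(38600) + 29.5(521) = 20121.1.
∂Q_d/∂p = −224.
E = (-224) × (224/20121.1) = -2.4937…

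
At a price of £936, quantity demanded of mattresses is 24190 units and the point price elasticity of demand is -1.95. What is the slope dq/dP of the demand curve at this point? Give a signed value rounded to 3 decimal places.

-50.396

Ed = (dq/dP)·(P/q) ⇒ dq/dP = Ed·q/P = (-1.95)·24190/936 = -50.39583…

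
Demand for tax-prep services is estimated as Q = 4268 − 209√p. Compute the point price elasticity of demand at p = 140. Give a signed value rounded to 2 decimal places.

dQ/dp = −209/(2√p) = -8.83186. At p = 140, Q = 1795.08.
Ed = (dQ/dp)·(p/Q) = (-8.83186) × (140/1795.08) = -0.6888…

-0.69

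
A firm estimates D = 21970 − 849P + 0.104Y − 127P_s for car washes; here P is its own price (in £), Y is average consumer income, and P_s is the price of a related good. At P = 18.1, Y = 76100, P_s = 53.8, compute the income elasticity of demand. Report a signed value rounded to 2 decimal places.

1.03

At the given values, D = 21970 − 849(18.1) + 0.104(76100) − 127(53.8) = 7684.9.
∂D/∂Y = 0.104.
E = (0.104) × (76100/7684.9) = 1.0298…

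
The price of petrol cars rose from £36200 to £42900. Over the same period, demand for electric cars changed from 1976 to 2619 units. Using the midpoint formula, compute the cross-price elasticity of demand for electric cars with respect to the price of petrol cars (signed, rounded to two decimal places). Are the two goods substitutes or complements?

%ΔQ_{electric cars} = (2619 − 1976)/avg = 643/2297.5 = 0.279869…
%ΔP_{petrol cars} = (42900 − 36200)/avg = 6700/39550 = 0.169405…
E_cross = (643/2297.5) / (6700/39550) = 1.6520…
E_cross > 0 ⇒ the goods are substitutes.

1.65; substitutes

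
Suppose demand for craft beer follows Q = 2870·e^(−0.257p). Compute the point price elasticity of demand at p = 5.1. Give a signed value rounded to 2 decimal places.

-1.31

dQ/dp = −0.257·Q = -198.877. At p = 5.1, Q = 773.842.
Ed = (dQ/dp)·(p/Q) = (-198.877) × (5.1/773.842) = -1.3107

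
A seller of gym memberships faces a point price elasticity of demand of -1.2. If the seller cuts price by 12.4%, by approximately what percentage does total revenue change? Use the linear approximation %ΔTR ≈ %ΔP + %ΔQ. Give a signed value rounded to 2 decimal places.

+2.48%

%ΔQ ≈ Ed × %ΔP = (-1.2) × (-12.4%) = +14.8800%
%ΔTR ≈ %ΔP + %ΔQ = (-12.4%) + (+14.8800%) = +2.4800%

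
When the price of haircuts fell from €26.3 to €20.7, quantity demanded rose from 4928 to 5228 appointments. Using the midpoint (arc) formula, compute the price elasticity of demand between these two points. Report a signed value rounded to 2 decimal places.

%ΔQ = (5228 − 4928) / [(4928 + 5228)/2] = 300/5078 = 0.059078…
%ΔP = (20.7 − 26.3) / [(26.3 + 20.7)/2] = -5.6/23.5 = -0.238297…
Arc Ed = %ΔQ / %ΔP = (300/5078) / (-5.6/23.5) = -0.2479…

-0.25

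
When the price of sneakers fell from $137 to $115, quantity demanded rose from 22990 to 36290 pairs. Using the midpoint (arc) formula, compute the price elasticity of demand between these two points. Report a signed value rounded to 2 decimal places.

%ΔQ = (36290 − 22990) / [(22990 + 36290)/2] = 13300/29640 = 0.448717…
%ΔP = (115 − 137) / [(137 + 115)/2] = -22/126 = -0.174603…
Arc Ed = %ΔQ / %ΔP = (13300/29640) / (-22/126) = -2.5699…

-2.57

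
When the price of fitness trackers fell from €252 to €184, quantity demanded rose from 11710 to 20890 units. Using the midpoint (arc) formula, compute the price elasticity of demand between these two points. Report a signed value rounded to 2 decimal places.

%ΔQ = (20890 − 11710) / [(11710 + 20890)/2] = 9180/16300 = 0.563190…
%ΔP = (184 − 252) / [(252 + 184)/2] = -68/218 = -0.311926…
Arc Ed = %ΔQ / %ΔP = (9180/16300) / (-68/218) = -1.8055…

-1.81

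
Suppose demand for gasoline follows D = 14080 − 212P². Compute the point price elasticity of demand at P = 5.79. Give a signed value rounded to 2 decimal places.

-2.04

dD/dP = −2·212·P = -2454.96. At P = 5.79, D = 6972.8908.
Ed = (dD/dP)·(P/D) = (-2454.96) × (5.79/6972.8908) = -2.0384…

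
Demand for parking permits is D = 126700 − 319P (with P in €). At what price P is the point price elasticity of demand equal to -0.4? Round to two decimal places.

Ed = −319P/(126700 − 319P). Set this equal to -0.4:
319P = 0.4·(126700 − 319P) ⇒ 319P(1 + 0.4) = 0.4·126700
P = 0.4·126700 / (319·1.4) = 113.4796…

113.48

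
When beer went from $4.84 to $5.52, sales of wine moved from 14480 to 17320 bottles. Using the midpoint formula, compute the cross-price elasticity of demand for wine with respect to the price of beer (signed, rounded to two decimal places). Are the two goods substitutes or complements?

%ΔQ_{wine} = (17320 − 14480)/avg = 2840/15900 = 0.178616…
%ΔP_{beer} = (5.52 − 4.84)/avg = 0.68/5.18 = 0.131274…
E_cross = (2840/15900) / (0.68/5.18) = 1.3606…
E_cross > 0 ⇒ the goods are substitutes.

1.36; substitutes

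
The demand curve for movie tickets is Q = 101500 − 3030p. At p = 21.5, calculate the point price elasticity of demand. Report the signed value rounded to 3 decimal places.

-1.792

dQ/dp = −3030. At p = 21.5, Q = 101500 − 3030(21.5) = 36355.
Ed = (dQ/dp)·(p/Q) = −3030 × (21.5/36355) = -1.79191…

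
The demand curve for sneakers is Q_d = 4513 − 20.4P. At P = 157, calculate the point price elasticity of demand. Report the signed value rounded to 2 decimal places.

dQ_d/dP = −20.4. At P = 157, Q_d = 4513 − 20.4(157) = 1310.2.
Ed = (dQ_d/dP)·(P/Q_d) = −20.4 × (157/1310.2) = -2.4445…

-2.44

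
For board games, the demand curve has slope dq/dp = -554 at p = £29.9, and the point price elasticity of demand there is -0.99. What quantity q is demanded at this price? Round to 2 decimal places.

Ed = (dq/dp)·(p/q) ⇒ q = (dq/dp)·p/Ed = (-554)·29.9/(-0.99) = 16731.9191…

16731.92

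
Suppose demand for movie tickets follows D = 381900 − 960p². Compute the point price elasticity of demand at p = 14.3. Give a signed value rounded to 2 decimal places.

-2.12

dD/dp = −2·960·p = -27456. At p = 14.3, D = 185589.6.
Ed = (dD/dp)·(p/D) = (-27456) × (14.3/185589.6) = -2.1155…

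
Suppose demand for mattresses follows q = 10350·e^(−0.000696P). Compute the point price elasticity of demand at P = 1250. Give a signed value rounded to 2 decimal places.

dq/dP = −0.000696·q = -3.01796. At P = 1250, q = 4336.15.
Ed = (dq/dP)·(P/q) = (-3.01796) × (1250/4336.15) = -0.87

-0.87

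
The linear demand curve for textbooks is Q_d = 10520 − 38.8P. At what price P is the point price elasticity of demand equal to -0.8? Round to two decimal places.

Ed = −38.8P/(10520 − 38.8P). Set this equal to -0.8:
38.8P = 0.8·(10520 − 38.8P) ⇒ 38.8P(1 + 0.8) = 0.8·10520
P = 0.8·10520 / (38.8·1.8) = 120.5040…

120.50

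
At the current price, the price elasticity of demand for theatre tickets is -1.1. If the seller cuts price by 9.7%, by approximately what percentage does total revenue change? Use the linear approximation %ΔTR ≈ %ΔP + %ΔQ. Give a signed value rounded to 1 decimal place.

+1.0%

%ΔQ ≈ Ed × %ΔP = (-1.1) × (-9.7%) = +10.6700%
%ΔTR ≈ %ΔP + %ΔQ = (-9.7%) + (+10.6700%) = +0.9700%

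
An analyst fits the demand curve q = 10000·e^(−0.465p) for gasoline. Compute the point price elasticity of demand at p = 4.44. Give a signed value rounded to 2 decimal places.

dq/dp = −0.465·q = -589.941. At p = 4.44, q = 1268.69.
Ed = (dq/dp)·(p/q) = (-589.941) × (4.44/1268.69) = -2.0646

-2.06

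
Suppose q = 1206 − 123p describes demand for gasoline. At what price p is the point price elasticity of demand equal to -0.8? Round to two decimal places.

Ed = −123p/(1206 − 123p). Set this equal to -0.8:
123p = 0.8·(1206 − 123p) ⇒ 123p(1 + 0.8) = 0.8·1206
p = 0.8·1206 / (123·1.8) = 4.3577…

4.36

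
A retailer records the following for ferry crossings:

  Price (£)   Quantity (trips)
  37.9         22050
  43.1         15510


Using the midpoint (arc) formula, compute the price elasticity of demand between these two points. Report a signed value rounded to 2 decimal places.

%ΔQ = (15510 − 22050) / [(22050 + 15510)/2] = -6540/18780 = -0.348242…
%ΔP = (43.1 − 37.9) / [(37.9 + 43.1)/2] = 5.2/40.5 = 0.128395…
Arc Ed = %ΔQ / %ΔP = (-6540/18780) / (5.2/40.5) = -2.7122…

-2.71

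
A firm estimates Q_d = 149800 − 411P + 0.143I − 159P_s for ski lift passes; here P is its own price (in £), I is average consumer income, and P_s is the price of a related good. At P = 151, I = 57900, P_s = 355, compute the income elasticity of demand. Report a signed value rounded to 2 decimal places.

At the given values, Q_d = 149800 − 411(151) + 0.143(57900) − 159(355) = 39573.7.
∂Q_d/∂I = 0.143.
E = (0.143) × (57900/39573.7) = 0.2092…

0.21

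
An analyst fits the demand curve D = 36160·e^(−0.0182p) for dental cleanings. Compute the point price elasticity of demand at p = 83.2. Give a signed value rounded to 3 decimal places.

dD/dp = −0.0182·D = -144.768. At p = 83.2, D = 7954.31.
Ed = (dD/dp)·(p/D) = (-144.768) × (83.2/7954.31) = -1.51424

-1.514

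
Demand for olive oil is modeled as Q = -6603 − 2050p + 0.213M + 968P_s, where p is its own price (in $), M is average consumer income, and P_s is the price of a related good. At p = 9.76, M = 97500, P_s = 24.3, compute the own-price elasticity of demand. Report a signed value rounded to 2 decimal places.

-1.13

At the given values, Q = -6603 − 2050(9.76) + 0.213(97500) + 968(24.3) = 17678.9.
∂Q/∂p = −2050.
E = (-2050) × (9.76/17678.9) = -1.1317…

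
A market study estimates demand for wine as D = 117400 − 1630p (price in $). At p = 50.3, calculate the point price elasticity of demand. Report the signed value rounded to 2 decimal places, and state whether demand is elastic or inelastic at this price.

dD/dp = −1630. At p = 50.3, D = 117400 − 1630(50.3) = 35411.
Ed = (dD/dp)·(p/D) = −1630 × (50.3/35411) = -2.3153…
|Ed| = 2.32 > 1, so demand is elastic.

-2.32; elastic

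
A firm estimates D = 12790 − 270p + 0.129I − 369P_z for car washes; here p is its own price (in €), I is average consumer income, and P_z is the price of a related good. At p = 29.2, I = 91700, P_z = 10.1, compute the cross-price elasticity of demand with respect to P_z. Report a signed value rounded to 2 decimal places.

At the given values, D = 12790 − 270(29.2) + 0.129(91700) − 369(10.1) = 13008.4.
∂D/∂P_z = -369.
E = (-369) × (10.1/13008.4) = -0.2864…

-0.29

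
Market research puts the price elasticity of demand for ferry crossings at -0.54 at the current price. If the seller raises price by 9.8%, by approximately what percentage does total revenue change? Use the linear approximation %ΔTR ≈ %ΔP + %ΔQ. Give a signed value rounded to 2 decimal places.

+4.51%

%ΔQ ≈ Ed × %ΔP = (-0.54) × (+9.8%) = -5.2920%
%ΔTR ≈ %ΔP + %ΔQ = (+9.8%) + (-5.2920%) = +4.5080%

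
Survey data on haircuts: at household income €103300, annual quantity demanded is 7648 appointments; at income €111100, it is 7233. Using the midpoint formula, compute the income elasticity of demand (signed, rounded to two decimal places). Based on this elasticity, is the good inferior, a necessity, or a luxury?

-0.77; inferior

%ΔQ = (7233 − 7648)/[( 7648 + 7233)/2] = -415/7440.5 = -0.055775…
%ΔIncome = (111100 − 103300)/[( 103300 + 111100)/2] = 7800/107200 = 0.072761…
E_income = (-415/7440.5) / (7800/107200) = -0.7665…
E_income < 0 ⇒ inferior good.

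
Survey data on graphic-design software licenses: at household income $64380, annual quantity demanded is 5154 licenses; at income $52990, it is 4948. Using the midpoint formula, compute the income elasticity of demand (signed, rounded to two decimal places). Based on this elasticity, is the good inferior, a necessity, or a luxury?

%ΔQ = (4948 − 5154)/[( 5154 + 4948)/2] = -206/5051 = -0.040784…
%ΔIncome = (52990 − 64380)/[( 64380 + 52990)/2] = -11390/58685 = -0.194087…
E_income = (-206/5051) / (-11390/58685) = 0.2101…
0 < E_income < 1 ⇒ normal good, necessity.

0.21; necessity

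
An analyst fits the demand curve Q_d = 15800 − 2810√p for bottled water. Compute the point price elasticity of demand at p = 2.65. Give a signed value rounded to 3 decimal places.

-0.204

dQ_d/dp = −2810/(2√p) = -863.085. At p = 2.65, Q_d = 11225.7.
Ed = (dQ_d/dp)·(p/Q_d) = (-863.085) × (2.65/11225.7) = -0.20374…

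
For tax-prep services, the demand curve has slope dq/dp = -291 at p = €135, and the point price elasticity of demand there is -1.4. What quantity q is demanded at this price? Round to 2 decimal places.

Ed = (dq/dp)·(p/q) ⇒ q = (dq/dp)·p/Ed = (-291)·135/(-1.4) = 28060.7142…

28060.71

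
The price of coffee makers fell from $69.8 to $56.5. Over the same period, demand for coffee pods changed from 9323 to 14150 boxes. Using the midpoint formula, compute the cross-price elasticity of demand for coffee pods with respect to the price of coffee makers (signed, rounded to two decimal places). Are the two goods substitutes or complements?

%ΔQ_{coffee pods} = (14150 − 9323)/avg = 4827/11736.5 = 0.411281…
%ΔP_{coffee makers} = (56.5 − 69.8)/avg = -13.3/63.15 = -0.210609…
E_cross = (4827/11736.5) / (-13.3/63.15) = -1.9528…
E_cross < 0 ⇒ the goods are complements.

-1.95; complements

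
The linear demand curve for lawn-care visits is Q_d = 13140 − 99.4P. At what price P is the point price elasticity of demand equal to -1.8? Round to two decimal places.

Ed = −99.4P/(13140 − 99.4P). Set this equal to -1.8:
99.4P = 1.8·(13140 − 99.4P) ⇒ 99.4P(1 + 1.8) = 1.8·13140
P = 1.8·13140 / (99.4·2.8) = 84.9813…

84.98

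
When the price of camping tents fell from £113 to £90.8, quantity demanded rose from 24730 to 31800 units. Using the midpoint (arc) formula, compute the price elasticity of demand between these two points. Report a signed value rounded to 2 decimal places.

%ΔQ = (31800 − 24730) / [(24730 + 31800)/2] = 7070/28265 = 0.250132…
%ΔP = (90.8 − 113) / [(113 + 90.8)/2] = -22.2/101.9 = -0.217860…
Arc Ed = %ΔQ / %ΔP = (7070/28265) / (-22.2/101.9) = -1.1481…

-1.15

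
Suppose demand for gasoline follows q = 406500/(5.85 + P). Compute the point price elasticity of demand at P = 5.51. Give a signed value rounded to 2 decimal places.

dq/dP = −406500/(5.85 + P)² = -3149.95. At P = 5.51, q = 35783.5.
Ed = (dq/dP)·(P/q) = (-3149.95) × (5.51/35783.5) = -0.4850…

-0.49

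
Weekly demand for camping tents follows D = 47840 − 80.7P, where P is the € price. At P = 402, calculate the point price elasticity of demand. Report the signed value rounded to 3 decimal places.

-2.107

dD/dP = −80.7. At P = 402, D = 47840 − 80.7(402) = 15398.6.
Ed = (dD/dP)·(P/D) = −80.7 × (402/15398.6) = -2.10677…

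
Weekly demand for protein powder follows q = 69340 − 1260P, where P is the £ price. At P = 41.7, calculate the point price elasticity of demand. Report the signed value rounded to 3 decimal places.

dq/dP = −1260. At P = 41.7, q = 69340 − 1260(41.7) = 16798.
Ed = (dq/dP)·(P/q) = −1260 × (41.7/16798) = -3.12787…

-3.128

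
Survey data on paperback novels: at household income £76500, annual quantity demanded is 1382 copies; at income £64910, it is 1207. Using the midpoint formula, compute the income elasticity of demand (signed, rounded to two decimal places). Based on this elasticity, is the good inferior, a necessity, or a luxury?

%ΔQ = (1207 − 1382)/[( 1382 + 1207)/2] = -175/1294.5 = -0.135187…
%ΔIncome = (64910 − 76500)/[( 76500 + 64910)/2] = -11590/70705 = -0.163920…
E_income = (-175/1294.5) / (-11590/70705) = 0.8247…
0 < E_income < 1 ⇒ normal good, necessity.

0.82; necessity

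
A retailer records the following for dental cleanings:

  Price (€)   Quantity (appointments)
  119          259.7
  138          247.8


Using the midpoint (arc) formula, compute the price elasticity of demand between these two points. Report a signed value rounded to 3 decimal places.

-0.317

%ΔQ = (247.8 − 259.7) / [(259.7 + 247.8)/2] = -11.9/253.75 = -0.046896…
%ΔP = (138 − 119) / [(119 + 138)/2] = 19/128.5 = 0.147859…
Arc Ed = %ΔQ / %ΔP = (-11.9/253.75) / (19/128.5) = -0.31716…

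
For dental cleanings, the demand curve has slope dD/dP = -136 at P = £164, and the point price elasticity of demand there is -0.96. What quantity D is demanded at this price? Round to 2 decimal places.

23233.33

Ed = (dD/dP)·(P/D) ⇒ D = (dD/dP)·P/Ed = (-136)·164/(-0.96) = 23233.3333…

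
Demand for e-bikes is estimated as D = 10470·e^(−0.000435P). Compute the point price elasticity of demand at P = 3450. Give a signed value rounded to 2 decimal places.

dD/dP = −0.000435·D = -1.01547. At P = 3450, D = 2334.42.
Ed = (dD/dP)·(P/D) = (-1.01547) × (3450/2334.42) = -1.5007…

-1.50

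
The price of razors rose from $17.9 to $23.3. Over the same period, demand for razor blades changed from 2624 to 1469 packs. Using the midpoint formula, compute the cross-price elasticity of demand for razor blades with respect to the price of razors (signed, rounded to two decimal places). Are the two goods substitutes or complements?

%ΔQ_{razor blades} = (1469 − 2624)/avg = -1155/2046.5 = -0.564378…
%ΔP_{razors} = (23.3 − 17.9)/avg = 5.4/20.6 = 0.262135…
E_cross = (-1155/2046.5) / (5.4/20.6) = -2.1529…
E_cross < 0 ⇒ the goods are complements.

-2.15; complements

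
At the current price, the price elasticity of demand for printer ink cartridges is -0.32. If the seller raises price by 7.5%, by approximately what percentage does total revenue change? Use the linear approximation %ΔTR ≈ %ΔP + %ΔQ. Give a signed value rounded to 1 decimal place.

+5.1%

%ΔQ ≈ Ed × %ΔP = (-0.32) × (+7.5%) = -2.4000%
%ΔTR ≈ %ΔP + %ΔQ = (+7.5%) + (-2.4000%) = +5.1000%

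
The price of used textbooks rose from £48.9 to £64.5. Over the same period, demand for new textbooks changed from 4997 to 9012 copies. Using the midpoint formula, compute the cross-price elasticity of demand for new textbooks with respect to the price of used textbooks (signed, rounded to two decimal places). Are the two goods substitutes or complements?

%ΔQ_{new textbooks} = (9012 − 4997)/avg = 4015/7004.5 = 0.573202…
%ΔP_{used textbooks} = (64.5 − 48.9)/avg = 15.6/56.7 = 0.275132…
E_cross = (4015/7004.5) / (15.6/56.7) = 2.0833…
E_cross > 0 ⇒ the goods are substitutes.

2.08; substitutes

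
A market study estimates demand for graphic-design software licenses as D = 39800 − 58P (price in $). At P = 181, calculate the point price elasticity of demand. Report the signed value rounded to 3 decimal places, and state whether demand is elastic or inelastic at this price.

dD/dP = −58. At P = 181, D = 39800 − 58(181) = 29302.
Ed = (dD/dP)·(P/D) = −58 × (181/29302) = -0.35826…
|Ed| = 0.358 < 1, so demand is inelastic.

-0.358; inelastic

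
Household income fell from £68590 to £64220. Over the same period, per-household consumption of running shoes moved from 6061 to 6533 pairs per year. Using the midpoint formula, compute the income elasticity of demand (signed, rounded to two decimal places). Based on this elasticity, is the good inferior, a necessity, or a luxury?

%ΔQ = (6533 − 6061)/[( 6061 + 6533)/2] = 472/6297 = 0.074956…
%ΔIncome = (64220 − 68590)/[( 68590 + 64220)/2] = -4370/66405 = -0.065808…
E_income = (472/6297) / (-4370/66405) = -1.1390…
E_income < 0 ⇒ inferior good.

-1.14; inferior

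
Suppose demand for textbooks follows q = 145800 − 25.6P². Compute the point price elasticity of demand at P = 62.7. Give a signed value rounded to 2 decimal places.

-4.46

dq/dP = −2·25.6·P = -3210.24. At P = 62.7, q = 45158.976.
Ed = (dq/dP)·(P/q) = (-3210.24) × (62.7/45158.976) = -4.4571…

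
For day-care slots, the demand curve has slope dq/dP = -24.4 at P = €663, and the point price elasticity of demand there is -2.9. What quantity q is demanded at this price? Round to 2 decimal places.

5578.34

Ed = (dq/dP)·(P/q) ⇒ q = (dq/dP)·P/Ed = (-24.4)·663/(-2.9) = 5578.3448…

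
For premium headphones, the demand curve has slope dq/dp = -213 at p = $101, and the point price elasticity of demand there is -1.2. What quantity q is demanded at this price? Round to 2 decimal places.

17927.50

Ed = (dq/dp)·(p/q) ⇒ q = (dq/dp)·p/Ed = (-213)·101/(-1.2) = 17927.5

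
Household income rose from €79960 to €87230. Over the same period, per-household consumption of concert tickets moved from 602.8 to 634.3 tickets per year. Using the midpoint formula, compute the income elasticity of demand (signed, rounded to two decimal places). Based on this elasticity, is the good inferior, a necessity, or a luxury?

%ΔQ = (634.3 − 602.8)/[( 602.8 + 634.3)/2] = 31.5/618.55 = 0.050925…
%ΔIncome = (87230 − 79960)/[( 79960 + 87230)/2] = 7270/83595 = 0.086966…
E_income = (31.5/618.55) / (7270/83595) = 0.5855…
0 < E_income < 1 ⇒ normal good, necessity.

0.59; necessity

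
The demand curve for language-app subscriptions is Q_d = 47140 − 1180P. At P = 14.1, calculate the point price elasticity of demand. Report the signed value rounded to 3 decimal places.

dQ_d/dP = −1180. At P = 14.1, Q_d = 47140 − 1180(14.1) = 30502.
Ed = (dQ_d/dP)·(P/Q_d) = −1180 × (14.1/30502) = -0.54547…

-0.545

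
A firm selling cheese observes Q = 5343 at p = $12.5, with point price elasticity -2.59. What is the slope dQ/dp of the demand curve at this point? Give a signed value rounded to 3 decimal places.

Ed = (dQ/dp)·(p/Q) ⇒ dQ/dp = Ed·Q/p = (-2.59)·5343/12.5 = -1107.0696

-1107.070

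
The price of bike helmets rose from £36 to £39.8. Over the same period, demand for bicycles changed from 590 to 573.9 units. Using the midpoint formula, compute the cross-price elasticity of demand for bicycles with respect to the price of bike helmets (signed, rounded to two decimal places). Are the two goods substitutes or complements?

-0.28; complements

%ΔQ_{bicycles} = (573.9 − 590)/avg = -16.1/581.95 = -0.027665…
%ΔP_{bike helmets} = (39.8 − 36)/avg = 3.8/37.9 = 0.100263…
E_cross = (-16.1/581.95) / (3.8/37.9) = -0.2759…
E_cross < 0 ⇒ the goods are complements.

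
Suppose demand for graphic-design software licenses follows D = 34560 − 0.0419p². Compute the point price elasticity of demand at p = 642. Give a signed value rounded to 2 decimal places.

dD/dp = −2·0.0419·p = -53.7996. At p = 642, D = 17290.3284.
Ed = (dD/dp)·(p/D) = (-53.7996) × (642/17290.3284) = -1.9976…

-2.00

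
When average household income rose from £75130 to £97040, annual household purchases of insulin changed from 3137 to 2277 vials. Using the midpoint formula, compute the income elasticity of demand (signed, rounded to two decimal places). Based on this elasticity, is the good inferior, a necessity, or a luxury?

%ΔQ = (2277 − 3137)/[( 3137 + 2277)/2] = -860/2707 = -0.317694…
%ΔIncome = (97040 − 75130)/[( 75130 + 97040)/2] = 21910/86085 = 0.254515…
E_income = (-860/2707) / (21910/86085) = -1.2482…
E_income < 0 ⇒ inferior good.

-1.25; inferior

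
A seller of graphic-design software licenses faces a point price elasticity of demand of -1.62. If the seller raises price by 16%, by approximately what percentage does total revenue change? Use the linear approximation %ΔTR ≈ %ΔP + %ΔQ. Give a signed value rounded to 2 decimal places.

%ΔQ ≈ Ed × %ΔP = (-1.62) × (+16%) = -25.9200%
%ΔTR ≈ %ΔP + %ΔQ = (+16%) + (-25.9200%) = -9.9200%

-9.92%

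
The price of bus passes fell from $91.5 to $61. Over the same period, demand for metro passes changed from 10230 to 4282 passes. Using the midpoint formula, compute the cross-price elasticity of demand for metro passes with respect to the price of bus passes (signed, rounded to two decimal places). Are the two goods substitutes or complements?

%ΔQ_{metro passes} = (4282 − 10230)/avg = -5948/7256 = -0.819735…
%ΔP_{bus passes} = (61 − 91.5)/avg = -30.5/76.25 = -0.4
E_cross = (-5948/7256) / (-30.5/76.25) = 2.0493…
E_cross > 0 ⇒ the goods are substitutes.

2.05; substitutes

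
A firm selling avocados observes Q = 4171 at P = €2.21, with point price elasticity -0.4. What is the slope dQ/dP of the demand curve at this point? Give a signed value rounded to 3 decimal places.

-754.932

Ed = (dQ/dP)·(P/Q) ⇒ dQ/dP = Ed·Q/P = (-0.4)·4171/2.21 = -754.93212…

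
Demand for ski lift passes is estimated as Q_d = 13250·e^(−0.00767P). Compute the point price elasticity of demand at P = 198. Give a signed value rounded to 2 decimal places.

dQ_d/dP = −0.00767·Q_d = -22.2569. At P = 198, Q_d = 2901.82.
Ed = (dQ_d/dP)·(P/Q_d) = (-22.2569) × (198/2901.82) = -1.5186…

-1.52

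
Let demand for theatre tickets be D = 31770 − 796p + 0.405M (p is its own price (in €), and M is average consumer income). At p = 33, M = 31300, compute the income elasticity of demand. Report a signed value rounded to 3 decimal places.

At the given values, D = 31770 − 796(33) + 0.405(31300) = 18178.5.
∂D/∂M = 0.405.
E = (0.405) × (31300/18178.5) = 0.69733…

0.697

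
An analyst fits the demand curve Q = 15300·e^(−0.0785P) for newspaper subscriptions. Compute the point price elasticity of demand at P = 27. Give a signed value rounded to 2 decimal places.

dQ/dP = −0.0785·Q = -144.236. At P = 27, Q = 1837.4.
Ed = (dQ/dP)·(P/Q) = (-144.236) × (27/1837.4) = -2.1195

-2.12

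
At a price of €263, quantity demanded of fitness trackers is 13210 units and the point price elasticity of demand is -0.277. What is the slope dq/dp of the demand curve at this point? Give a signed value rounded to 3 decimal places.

Ed = (dq/dp)·(p/q) ⇒ dq/dp = Ed·q/p = (-0.277)·13210/263 = -13.91319…

-13.913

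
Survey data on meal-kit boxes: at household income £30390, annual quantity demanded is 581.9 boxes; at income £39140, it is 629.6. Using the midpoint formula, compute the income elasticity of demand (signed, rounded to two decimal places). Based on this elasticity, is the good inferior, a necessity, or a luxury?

%ΔQ = (629.6 − 581.9)/[( 581.9 + 629.6)/2] = 47.7/605.75 = 0.078745…
%ΔIncome = (39140 − 30390)/[( 30390 + 39140)/2] = 8750/34765 = 0.251689…
E_income = (47.7/605.75) / (8750/34765) = 0.3128…
0 < E_income < 1 ⇒ normal good, necessity.

0.31; necessity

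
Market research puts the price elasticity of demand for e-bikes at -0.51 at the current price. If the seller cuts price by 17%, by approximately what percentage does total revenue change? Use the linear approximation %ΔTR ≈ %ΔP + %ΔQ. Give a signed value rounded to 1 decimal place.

%ΔQ ≈ Ed × %ΔP = (-0.51) × (-17%) = +8.6700%
%ΔTR ≈ %ΔP + %ΔQ = (-17%) + (+8.6700%) = -8.3300%

-8.3%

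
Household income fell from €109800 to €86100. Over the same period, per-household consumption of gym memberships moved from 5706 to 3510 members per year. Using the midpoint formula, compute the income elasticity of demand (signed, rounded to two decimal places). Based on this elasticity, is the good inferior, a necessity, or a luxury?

1.97; luxury

%ΔQ = (3510 − 5706)/[( 5706 + 3510)/2] = -2196/4608 = -0.476562…
%ΔIncome = (86100 − 109800)/[( 109800 + 86100)/2] = -23700/97950 = -0.241960…
E_income = (-2196/4608) / (-23700/97950) = 1.9695…
E_income > 1 ⇒ normal good, luxury.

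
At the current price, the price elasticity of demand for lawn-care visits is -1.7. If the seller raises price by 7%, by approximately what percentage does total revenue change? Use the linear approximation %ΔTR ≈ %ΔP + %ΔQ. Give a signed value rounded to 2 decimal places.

%ΔQ ≈ Ed × %ΔP = (-1.7) × (+7%) = -11.9000%
%ΔTR ≈ %ΔP + %ΔQ = (+7%) + (-11.9000%) = -4.9000%

-4.90%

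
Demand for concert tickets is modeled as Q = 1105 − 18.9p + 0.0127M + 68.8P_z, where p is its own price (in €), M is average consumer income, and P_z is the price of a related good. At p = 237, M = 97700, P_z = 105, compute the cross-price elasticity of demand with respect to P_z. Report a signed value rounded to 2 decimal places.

1.42

At the given values, Q = 1105 − 18.9(237) + 0.0127(97700) + 68.8(105) = 5090.49.
∂Q/∂P_z = 68.8.
E = (68.8) × (105/5090.49) = 1.4191…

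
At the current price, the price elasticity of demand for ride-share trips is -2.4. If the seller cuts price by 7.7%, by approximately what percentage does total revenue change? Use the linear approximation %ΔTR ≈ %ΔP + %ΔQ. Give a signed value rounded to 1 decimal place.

+10.8%

%ΔQ ≈ Ed × %ΔP = (-2.4) × (-7.7%) = +18.4800%
%ΔTR ≈ %ΔP + %ΔQ = (-7.7%) + (+18.4800%) = +10.7800%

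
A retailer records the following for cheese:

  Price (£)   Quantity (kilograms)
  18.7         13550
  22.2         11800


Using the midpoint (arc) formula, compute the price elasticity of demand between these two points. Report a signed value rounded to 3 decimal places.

-0.807

%ΔQ = (11800 − 13550) / [(13550 + 11800)/2] = -1750/12675 = -0.138067…
%ΔP = (22.2 − 18.7) / [(18.7 + 22.2)/2] = 3.5/20.45 = 0.171149…
Arc Ed = %ΔQ / %ΔP = (-1750/12675) / (3.5/20.45) = -0.80670…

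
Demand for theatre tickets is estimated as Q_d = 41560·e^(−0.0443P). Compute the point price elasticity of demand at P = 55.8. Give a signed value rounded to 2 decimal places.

-2.47

dQ_d/dP = −0.0443·Q_d = -155.428. At P = 55.8, Q_d = 3508.53.
Ed = (dQ_d/dP)·(P/Q_d) = (-155.428) × (55.8/3508.53) = -2.4719…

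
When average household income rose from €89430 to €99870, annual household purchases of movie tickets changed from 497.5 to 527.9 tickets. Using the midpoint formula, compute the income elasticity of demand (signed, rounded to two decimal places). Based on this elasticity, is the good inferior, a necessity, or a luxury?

0.54; necessity

%ΔQ = (527.9 − 497.5)/[( 497.5 + 527.9)/2] = 30.4/512.7 = 0.059293…
%ΔIncome = (99870 − 89430)/[( 89430 + 99870)/2] = 10440/94650 = 0.110301…
E_income = (30.4/512.7) / (10440/94650) = 0.5375…
0 < E_income < 1 ⇒ normal good, necessity.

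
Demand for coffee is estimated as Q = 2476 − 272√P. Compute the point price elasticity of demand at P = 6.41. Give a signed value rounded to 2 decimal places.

dQ/dP = −272/(2√P) = -53.7168. At P = 6.41, Q = 1787.35.
Ed = (dQ/dP)·(P/Q) = (-53.7168) × (6.41/1787.35) = -0.1926…

-0.19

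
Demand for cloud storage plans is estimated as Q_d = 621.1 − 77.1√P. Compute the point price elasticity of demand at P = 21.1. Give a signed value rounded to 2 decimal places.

-0.66

dQ_d/dP = −77.1/(2√P) = -8.39234. At P = 21.1, Q_d = 266.943.
Ed = (dQ_d/dP)·(P/Q_d) = (-8.39234) × (21.1/266.943) = -0.6633…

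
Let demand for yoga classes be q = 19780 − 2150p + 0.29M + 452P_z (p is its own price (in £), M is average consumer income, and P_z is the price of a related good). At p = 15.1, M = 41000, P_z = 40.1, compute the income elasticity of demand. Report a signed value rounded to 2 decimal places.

0.69

At the given values, q = 19780 − 2150(15.1) + 0.29(41000) + 452(40.1) = 17330.2.
∂q/∂M = 0.29.
E = (0.29) × (41000/17330.2) = 0.6860…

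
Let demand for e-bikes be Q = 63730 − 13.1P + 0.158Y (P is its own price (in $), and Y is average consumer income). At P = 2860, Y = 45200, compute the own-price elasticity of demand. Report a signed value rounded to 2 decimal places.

-1.12

At the given values, Q = 63730 − 13.1(2860) + 0.158(45200) = 33405.6.
∂Q/∂P = −13.1.
E = (-13.1) × (2860/33405.6) = -1.1215…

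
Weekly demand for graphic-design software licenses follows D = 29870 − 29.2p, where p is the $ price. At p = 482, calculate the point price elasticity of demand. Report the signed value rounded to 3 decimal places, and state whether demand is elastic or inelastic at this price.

dD/dp = −29.2. At p = 482, D = 29870 − 29.2(482) = 15795.6.
Ed = (dD/dp)·(p/D) = −29.2 × (482/15795.6) = -0.89103…
|Ed| = 0.891 < 1, so demand is inelastic.

-0.891; inelastic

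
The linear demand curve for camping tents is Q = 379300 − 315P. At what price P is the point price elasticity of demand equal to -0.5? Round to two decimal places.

Ed = −315P/(379300 − 315P). Set this equal to -0.5:
315P = 0.5·(379300 − 315P) ⇒ 315P(1 + 0.5) = 0.5·379300
P = 0.5·379300 / (315·1.5) = 401.3756…

401.38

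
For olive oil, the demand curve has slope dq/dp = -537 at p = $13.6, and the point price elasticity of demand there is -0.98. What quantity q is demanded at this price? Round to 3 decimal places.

Ed = (dq/dp)·(p/q) ⇒ q = (dq/dp)·p/Ed = (-537)·13.6/(-0.98) = 7452.24489…

7452.245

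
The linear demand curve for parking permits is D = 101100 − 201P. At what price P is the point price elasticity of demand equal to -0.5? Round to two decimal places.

Ed = −201P/(101100 − 201P). Set this equal to -0.5:
201P = 0.5·(101100 − 201P) ⇒ 201P(1 + 0.5) = 0.5·101100
P = 0.5·101100 / (201·1.5) = 167.6616…

167.66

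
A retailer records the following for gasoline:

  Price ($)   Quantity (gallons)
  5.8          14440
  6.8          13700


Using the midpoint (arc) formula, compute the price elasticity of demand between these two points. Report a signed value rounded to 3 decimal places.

%ΔQ = (13700 − 14440) / [(14440 + 13700)/2] = -740/14070 = -0.052594…
%ΔP = (6.8 − 5.8) / [(5.8 + 6.8)/2] = 1/6.3 = 0.158730…
Arc Ed = %ΔQ / %ΔP = (-740/14070) / (1/6.3) = -0.33134…

-0.331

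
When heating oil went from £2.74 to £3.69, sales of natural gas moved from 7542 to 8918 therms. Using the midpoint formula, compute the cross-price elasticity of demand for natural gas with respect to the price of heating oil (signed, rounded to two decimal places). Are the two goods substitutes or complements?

0.57; substitutes

%ΔQ_{natural gas} = (8918 − 7542)/avg = 1376/8230 = 0.167193…
%ΔP_{heating oil} = (3.69 − 2.74)/avg = 0.95/3.215 = 0.295489…
E_cross = (1376/8230) / (0.95/3.215) = 0.5658…
E_cross > 0 ⇒ the goods are substitutes.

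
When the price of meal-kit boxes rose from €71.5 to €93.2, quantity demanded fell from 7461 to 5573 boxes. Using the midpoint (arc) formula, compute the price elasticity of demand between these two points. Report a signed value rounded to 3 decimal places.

%ΔQ = (5573 − 7461) / [(7461 + 5573)/2] = -1888/6517 = -0.289703…
%ΔP = (93.2 − 71.5) / [(71.5 + 93.2)/2] = 21.7/82.35 = 0.263509…
Arc Ed = %ΔQ / %ΔP = (-1888/6517) / (21.7/82.35) = -1.09940…

-1.099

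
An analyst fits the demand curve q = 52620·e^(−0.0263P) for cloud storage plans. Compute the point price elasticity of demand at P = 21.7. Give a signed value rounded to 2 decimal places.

-0.57

dq/dP = −0.0263·q = -782.079. At P = 21.7, q = 29736.8.
Ed = (dq/dP)·(P/q) = (-782.079) × (21.7/29736.8) = -0.5707…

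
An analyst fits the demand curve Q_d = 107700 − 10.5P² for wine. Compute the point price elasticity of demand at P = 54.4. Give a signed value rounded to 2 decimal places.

dQ_d/dP = −2·10.5·P = -1142.4. At P = 54.4, Q_d = 76626.72.
Ed = (dQ_d/dP)·(P/Q_d) = (-1142.4) × (54.4/76626.72) = -0.8110…

-0.81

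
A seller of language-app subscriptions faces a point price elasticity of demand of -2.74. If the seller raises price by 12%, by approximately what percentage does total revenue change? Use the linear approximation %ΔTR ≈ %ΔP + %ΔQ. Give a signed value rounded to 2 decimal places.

-20.88%

%ΔQ ≈ Ed × %ΔP = (-2.74) × (+12%) = -32.8800%
%ΔTR ≈ %ΔP + %ΔQ = (+12%) + (-32.8800%) = -20.8800%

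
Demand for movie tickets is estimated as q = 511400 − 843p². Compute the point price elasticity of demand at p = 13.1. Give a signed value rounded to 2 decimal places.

-0.79

dq/dp = −2·843·p = -22086.6. At p = 13.1, q = 366732.77.
Ed = (dq/dp)·(p/q) = (-22086.6) × (13.1/366732.77) = -0.7889…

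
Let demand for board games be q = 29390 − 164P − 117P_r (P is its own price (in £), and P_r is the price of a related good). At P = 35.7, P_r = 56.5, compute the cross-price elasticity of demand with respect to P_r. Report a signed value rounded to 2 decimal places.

At the given values, q = 29390 − 164(35.7) − 117(56.5) = 16924.7.
∂q/∂P_r = -117.
E = (-117) × (56.5/16924.7) = -0.3905…

-0.39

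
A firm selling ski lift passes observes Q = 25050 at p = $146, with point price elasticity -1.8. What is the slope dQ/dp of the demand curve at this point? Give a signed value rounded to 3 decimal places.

Ed = (dQ/dp)·(p/Q) ⇒ dQ/dp = Ed·Q/p = (-1.8)·25050/146 = -308.83561…

-308.836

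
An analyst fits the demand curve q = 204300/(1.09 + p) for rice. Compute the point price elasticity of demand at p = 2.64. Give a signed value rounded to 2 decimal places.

dq/dp = −204300/(1.09 + p)² = -14684.2. At p = 2.64, q = 54772.1.
Ed = (dq/dp)·(p/q) = (-14684.2) × (2.64/54772.1) = -0.7077…

-0.71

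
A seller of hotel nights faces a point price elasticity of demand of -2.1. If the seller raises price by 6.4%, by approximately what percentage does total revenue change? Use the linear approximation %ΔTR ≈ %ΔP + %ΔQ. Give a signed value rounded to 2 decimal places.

-7.04%

%ΔQ ≈ Ed × %ΔP = (-2.1) × (+6.4%) = -13.4400%
%ΔTR ≈ %ΔP + %ΔQ = (+6.4%) + (-13.4400%) = -7.0400%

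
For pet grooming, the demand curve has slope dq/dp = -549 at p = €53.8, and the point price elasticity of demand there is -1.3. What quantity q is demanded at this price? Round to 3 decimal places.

22720.154

Ed = (dq/dp)·(p/q) ⇒ q = (dq/dp)·p/Ed = (-549)·53.8/(-1.3) = 22720.15384…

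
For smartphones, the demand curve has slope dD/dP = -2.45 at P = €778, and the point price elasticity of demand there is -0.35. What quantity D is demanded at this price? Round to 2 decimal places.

5446.00

Ed = (dD/dP)·(P/D) ⇒ D = (dD/dP)·P/Ed = (-2.45)·778/(-0.35) = 5446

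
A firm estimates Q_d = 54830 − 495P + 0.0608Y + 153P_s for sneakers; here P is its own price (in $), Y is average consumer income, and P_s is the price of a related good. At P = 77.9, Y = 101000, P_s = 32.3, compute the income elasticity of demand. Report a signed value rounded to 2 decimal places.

At the given values, Q_d = 54830 − 495(77.9) + 0.0608(101000) + 153(32.3) = 27352.2.
∂Q_d/∂Y = 0.0608.
E = (0.0608) × (101000/27352.2) = 0.2245…

0.22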